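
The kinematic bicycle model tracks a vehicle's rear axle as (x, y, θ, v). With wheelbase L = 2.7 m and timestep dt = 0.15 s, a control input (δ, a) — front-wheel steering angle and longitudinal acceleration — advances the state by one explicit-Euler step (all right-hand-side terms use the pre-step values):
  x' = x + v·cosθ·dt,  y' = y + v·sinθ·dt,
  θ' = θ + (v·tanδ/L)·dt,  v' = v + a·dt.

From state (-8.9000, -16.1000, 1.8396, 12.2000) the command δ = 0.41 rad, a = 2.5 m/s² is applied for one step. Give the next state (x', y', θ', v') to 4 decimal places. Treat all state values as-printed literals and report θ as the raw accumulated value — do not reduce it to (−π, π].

x' = -8.9000 + 12.2000·cos(1.8396)·0.15 = -9.3860
y' = -16.1000 + 12.2000·sin(1.8396)·0.15 = -14.3357
θ' = 1.8396 + (12.2000/2.7)·tan(0.41)·0.15 = 2.1342
v' = 12.2000 + 2.5000·0.15 = 12.5750

(-9.3860, -14.3357, 2.1342, 12.5750)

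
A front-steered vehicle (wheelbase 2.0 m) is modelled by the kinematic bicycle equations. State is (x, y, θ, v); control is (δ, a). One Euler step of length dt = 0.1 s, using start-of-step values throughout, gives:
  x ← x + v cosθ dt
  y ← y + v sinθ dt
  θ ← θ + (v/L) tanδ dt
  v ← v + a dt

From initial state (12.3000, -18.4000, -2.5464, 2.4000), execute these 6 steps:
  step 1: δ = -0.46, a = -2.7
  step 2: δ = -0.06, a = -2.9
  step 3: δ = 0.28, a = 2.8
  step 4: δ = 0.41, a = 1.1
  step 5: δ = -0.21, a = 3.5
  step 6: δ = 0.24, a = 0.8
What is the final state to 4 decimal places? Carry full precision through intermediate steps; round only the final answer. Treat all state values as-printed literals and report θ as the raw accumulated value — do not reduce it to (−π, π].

after step 1 (δ=-0.46, a=-2.7): (12.101270, -18.534560, -2.605854, 2.130000)
after step 2 (δ=-0.06, a=-2.9): (11.918113, -18.643292, -2.612252, 1.840000)
after step 3 (δ=0.28, a=2.8): (11.759296, -18.736205, -2.585797, 2.120000)
after step 4 (δ=0.41, a=1.1): (11.579206, -18.848061, -2.539726, 2.230000)
after step 5 (δ=-0.21, a=3.5): (11.395391, -18.974319, -2.563491, 2.580000)
after step 6 (δ=0.24, a=0.8): (11.179316, -19.115300, -2.531923, 2.660000)

(11.1793, -19.1153, -2.5319, 2.6600)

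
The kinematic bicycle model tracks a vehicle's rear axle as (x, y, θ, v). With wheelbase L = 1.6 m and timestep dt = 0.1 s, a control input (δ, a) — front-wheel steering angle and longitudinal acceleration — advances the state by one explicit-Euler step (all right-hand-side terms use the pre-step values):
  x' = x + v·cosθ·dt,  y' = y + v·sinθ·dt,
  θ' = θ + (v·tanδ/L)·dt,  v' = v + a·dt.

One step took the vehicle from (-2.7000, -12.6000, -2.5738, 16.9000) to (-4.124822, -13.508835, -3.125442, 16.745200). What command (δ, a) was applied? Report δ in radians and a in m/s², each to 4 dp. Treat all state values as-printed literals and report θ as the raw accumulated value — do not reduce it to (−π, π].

δ = -0.4813, a = -1.5480

a = (v'−v)/dt = (-0.154800)/0.1 = -1.5480
Δθ = θ'−θ = -0.551642;  (v·dt/L) = 16.9000·0.1/1.6 = 1.056250
tan δ = Δθ·L/(v·dt) = -0.522265  →  δ = -0.4813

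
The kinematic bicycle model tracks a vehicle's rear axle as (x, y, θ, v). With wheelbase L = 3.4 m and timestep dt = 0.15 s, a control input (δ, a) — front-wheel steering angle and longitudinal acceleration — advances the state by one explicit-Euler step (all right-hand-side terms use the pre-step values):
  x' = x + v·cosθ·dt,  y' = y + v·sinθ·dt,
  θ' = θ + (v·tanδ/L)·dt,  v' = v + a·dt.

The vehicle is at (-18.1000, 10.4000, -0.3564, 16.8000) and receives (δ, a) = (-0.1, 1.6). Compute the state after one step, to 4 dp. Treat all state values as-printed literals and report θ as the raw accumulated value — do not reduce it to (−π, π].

(-15.7384, 9.5208, -0.4308, 17.0400)

x' = -18.1000 + 16.8000·cos(-0.3564)·0.15 = -15.7384
y' = 10.4000 + 16.8000·sin(-0.3564)·0.15 = 9.5208
θ' = -0.3564 + (16.8000/3.4)·tan(-0.1)·0.15 = -0.4308
v' = 16.8000 + 1.6000·0.15 = 17.0400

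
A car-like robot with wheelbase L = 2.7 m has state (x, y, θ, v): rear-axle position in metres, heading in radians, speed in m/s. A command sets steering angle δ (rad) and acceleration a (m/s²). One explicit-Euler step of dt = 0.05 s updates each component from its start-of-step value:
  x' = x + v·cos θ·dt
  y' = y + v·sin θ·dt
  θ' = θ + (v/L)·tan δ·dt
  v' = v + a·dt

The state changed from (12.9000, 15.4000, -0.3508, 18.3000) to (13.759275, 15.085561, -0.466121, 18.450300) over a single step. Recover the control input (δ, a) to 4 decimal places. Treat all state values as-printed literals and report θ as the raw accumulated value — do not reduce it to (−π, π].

a = (v'−v)/dt = (0.150300)/0.05 = 3.0060
Δθ = θ'−θ = -0.115321;  (v·dt/L) = 18.3000·0.05/2.7 = 0.338889
tan δ = Δθ·L/(v·dt) = -0.340291  →  δ = -0.3280

δ = -0.3280, a = 3.0060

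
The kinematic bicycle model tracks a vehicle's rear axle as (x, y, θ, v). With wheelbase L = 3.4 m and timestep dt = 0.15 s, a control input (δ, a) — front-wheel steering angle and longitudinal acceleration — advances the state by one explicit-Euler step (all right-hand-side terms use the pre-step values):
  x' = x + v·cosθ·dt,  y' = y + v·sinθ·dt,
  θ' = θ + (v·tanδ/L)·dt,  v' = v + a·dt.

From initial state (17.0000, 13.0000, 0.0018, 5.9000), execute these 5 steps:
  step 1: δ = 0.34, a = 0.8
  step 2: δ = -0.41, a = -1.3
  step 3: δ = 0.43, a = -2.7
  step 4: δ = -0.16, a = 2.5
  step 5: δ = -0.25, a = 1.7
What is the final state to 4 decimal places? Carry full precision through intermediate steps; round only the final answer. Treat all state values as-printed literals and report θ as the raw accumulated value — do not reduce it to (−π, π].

(21.3346, 13.1957, -0.0076, 6.0500)

after step 1 (δ=0.34, a=0.8): (17.884999, 13.001593, 0.093876, 6.020000)
after step 2 (δ=-0.41, a=-1.3): (18.784023, 13.086238, -0.021557, 5.825000)
after step 3 (δ=0.43, a=-2.7): (19.657570, 13.067404, 0.096302, 5.420000)
after step 4 (δ=-0.16, a=2.5): (20.466803, 13.145576, 0.057713, 5.795000)
after step 5 (δ=-0.25, a=1.7): (21.334605, 13.195715, -0.007568, 6.050000)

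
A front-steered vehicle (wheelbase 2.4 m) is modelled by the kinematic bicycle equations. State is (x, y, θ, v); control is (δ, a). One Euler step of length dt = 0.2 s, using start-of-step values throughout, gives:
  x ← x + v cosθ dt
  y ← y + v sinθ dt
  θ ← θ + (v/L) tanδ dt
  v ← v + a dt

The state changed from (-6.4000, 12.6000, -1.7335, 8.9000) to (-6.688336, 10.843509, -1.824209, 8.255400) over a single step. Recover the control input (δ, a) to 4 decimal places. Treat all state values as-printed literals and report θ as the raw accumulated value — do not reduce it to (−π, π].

δ = -0.1217, a = -3.2230

a = (v'−v)/dt = (-0.644600)/0.2 = -3.2230
Δθ = θ'−θ = -0.090709;  (v·dt/L) = 8.9000·0.2/2.4 = 0.741667
tan δ = Δθ·L/(v·dt) = -0.122304  →  δ = -0.1217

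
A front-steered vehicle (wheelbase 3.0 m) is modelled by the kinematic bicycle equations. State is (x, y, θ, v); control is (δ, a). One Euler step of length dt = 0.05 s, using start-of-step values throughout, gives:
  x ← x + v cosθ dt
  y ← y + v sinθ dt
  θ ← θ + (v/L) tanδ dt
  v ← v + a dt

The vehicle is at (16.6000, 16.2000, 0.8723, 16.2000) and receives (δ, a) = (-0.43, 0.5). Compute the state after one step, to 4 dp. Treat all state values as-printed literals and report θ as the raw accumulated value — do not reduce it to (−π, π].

x' = 16.6000 + 16.2000·cos(0.8723)·0.05 = 17.1209
y' = 16.2000 + 16.2000·sin(0.8723)·0.05 = 16.8203
θ' = 0.8723 + (16.2000/3.0)·tan(-0.43)·0.05 = 0.7485
v' = 16.2000 + 0.5000·0.05 = 16.2250

(17.1209, 16.8203, 0.7485, 16.2250)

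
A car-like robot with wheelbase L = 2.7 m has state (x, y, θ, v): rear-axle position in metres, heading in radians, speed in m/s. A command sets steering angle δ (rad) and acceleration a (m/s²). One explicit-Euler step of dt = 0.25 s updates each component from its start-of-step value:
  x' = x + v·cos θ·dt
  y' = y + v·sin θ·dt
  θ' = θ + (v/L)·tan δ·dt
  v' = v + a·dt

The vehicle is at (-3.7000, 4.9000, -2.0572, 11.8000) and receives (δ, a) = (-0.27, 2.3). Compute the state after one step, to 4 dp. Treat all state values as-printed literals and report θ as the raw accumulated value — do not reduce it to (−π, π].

x' = -3.7000 + 11.8000·cos(-2.0572)·0.25 = -5.0790
y' = 4.9000 + 11.8000·sin(-2.0572)·0.25 = 2.2921
θ' = -2.0572 + (11.8000/2.7)·tan(-0.27)·0.25 = -2.3596
v' = 11.8000 + 2.3000·0.25 = 12.3750

(-5.0790, 2.2921, -2.3596, 12.3750)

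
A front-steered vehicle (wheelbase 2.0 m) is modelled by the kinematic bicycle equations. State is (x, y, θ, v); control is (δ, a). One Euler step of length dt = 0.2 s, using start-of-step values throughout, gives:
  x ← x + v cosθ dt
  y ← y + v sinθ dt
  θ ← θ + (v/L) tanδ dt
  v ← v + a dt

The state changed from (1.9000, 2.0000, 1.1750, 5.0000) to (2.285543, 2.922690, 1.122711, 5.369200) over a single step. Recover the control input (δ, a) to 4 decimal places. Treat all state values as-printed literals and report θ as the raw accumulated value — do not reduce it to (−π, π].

δ = -0.1042, a = 1.8460

a = (v'−v)/dt = (0.369200)/0.2 = 1.8460
Δθ = θ'−θ = -0.052289;  (v·dt/L) = 5.0000·0.2/2.0 = 0.500000
tan δ = Δθ·L/(v·dt) = -0.104578  →  δ = -0.1042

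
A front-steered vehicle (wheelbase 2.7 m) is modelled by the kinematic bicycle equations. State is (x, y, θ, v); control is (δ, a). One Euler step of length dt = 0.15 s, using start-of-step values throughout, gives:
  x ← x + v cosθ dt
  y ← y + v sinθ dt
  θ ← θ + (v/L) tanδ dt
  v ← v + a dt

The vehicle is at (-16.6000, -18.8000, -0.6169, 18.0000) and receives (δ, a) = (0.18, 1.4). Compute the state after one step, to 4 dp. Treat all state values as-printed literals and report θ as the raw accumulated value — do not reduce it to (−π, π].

x' = -16.6000 + 18.0000·cos(-0.6169)·0.15 = -14.3977
y' = -18.8000 + 18.0000·sin(-0.6169)·0.15 = -20.3620
θ' = -0.6169 + (18.0000/2.7)·tan(0.18)·0.15 = -0.4349
v' = 18.0000 + 1.4000·0.15 = 18.2100

(-14.3977, -20.3620, -0.4349, 18.2100)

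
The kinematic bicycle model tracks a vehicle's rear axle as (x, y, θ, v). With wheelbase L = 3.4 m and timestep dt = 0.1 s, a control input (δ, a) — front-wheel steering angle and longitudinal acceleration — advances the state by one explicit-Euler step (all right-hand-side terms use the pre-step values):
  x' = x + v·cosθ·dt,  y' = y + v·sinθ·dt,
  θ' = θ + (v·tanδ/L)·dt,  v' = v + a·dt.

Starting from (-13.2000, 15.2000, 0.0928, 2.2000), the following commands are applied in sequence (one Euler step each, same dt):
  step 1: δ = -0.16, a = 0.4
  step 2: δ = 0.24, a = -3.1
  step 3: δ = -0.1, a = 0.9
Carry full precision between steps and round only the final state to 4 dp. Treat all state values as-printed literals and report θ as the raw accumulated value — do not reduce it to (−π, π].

after step 1 (δ=-0.16, a=0.4): (-12.980947, 15.220387, 0.082358, 2.240000)
after step 2 (δ=0.24, a=-3.1): (-12.757706, 15.238814, 0.098480, 1.930000)
after step 3 (δ=-0.1, a=0.9): (-12.565641, 15.257790, 0.092785, 2.020000)

(-12.5656, 15.2578, 0.0928, 2.0200)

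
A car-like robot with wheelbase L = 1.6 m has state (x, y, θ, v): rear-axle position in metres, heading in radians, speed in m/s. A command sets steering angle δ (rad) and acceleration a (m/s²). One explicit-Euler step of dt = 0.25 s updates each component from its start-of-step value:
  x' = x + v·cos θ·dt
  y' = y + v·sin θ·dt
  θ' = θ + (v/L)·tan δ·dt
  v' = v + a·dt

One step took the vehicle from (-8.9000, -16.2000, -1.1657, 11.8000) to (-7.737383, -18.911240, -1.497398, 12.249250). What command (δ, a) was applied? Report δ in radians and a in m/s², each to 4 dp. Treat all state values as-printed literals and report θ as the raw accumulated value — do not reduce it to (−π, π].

δ = -0.1780, a = 1.7970

a = (v'−v)/dt = (0.449250)/0.25 = 1.7970
Δθ = θ'−θ = -0.331698;  (v·dt/L) = 11.8000·0.25/1.6 = 1.843750
tan δ = Δθ·L/(v·dt) = -0.179904  →  δ = -0.1780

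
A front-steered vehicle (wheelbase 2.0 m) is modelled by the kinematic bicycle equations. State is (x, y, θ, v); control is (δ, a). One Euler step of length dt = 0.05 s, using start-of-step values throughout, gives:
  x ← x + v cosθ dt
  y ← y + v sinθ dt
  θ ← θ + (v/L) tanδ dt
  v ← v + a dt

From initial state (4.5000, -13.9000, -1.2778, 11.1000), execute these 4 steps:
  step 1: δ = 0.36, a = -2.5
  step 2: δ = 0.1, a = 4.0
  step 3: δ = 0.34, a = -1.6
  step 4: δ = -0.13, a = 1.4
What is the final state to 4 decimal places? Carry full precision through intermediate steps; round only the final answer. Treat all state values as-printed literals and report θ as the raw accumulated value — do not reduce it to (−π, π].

(5.3805, -15.9267, -1.0833, 11.1650)

after step 1 (δ=0.36, a=-2.5): (4.660296, -14.431347, -1.173348, 10.975000)
after step 2 (δ=0.1, a=4.0): (4.872699, -14.937323, -1.145819, 11.175000)
after step 3 (δ=0.34, a=-1.6): (5.103072, -15.446371, -1.046994, 11.095000)
after step 4 (δ=-0.13, a=1.4): (5.380545, -15.926742, -1.083257, 11.165000)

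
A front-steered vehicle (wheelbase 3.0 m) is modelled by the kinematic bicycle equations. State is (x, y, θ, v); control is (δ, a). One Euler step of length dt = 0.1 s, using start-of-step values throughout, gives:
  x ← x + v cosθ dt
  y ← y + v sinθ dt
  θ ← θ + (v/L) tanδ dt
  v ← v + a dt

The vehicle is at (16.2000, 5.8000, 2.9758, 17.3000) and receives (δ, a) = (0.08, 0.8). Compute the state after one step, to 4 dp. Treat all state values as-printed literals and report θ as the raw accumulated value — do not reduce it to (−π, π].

x' = 16.2000 + 17.3000·cos(2.9758)·0.1 = 14.4937
y' = 5.8000 + 17.3000·sin(2.9758)·0.1 = 6.0855
θ' = 2.9758 + (17.3000/3.0)·tan(0.08)·0.1 = 3.0220
v' = 17.3000 + 0.8000·0.1 = 17.3800

(14.4937, 6.0855, 3.0220, 17.3800)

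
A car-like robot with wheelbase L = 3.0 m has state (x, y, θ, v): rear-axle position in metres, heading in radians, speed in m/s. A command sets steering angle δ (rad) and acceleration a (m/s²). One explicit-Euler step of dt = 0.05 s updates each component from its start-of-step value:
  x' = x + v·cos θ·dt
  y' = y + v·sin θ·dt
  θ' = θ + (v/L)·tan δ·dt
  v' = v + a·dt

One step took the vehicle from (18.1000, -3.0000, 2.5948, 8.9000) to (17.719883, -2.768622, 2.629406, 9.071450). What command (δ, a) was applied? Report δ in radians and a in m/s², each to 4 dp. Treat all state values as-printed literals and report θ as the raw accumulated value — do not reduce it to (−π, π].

a = (v'−v)/dt = (0.171450)/0.05 = 3.4290
Δθ = θ'−θ = 0.034606;  (v·dt/L) = 8.9000·0.05/3.0 = 0.148333
tan δ = Δθ·L/(v·dt) = 0.233299  →  δ = 0.2292

δ = 0.2292, a = 3.4290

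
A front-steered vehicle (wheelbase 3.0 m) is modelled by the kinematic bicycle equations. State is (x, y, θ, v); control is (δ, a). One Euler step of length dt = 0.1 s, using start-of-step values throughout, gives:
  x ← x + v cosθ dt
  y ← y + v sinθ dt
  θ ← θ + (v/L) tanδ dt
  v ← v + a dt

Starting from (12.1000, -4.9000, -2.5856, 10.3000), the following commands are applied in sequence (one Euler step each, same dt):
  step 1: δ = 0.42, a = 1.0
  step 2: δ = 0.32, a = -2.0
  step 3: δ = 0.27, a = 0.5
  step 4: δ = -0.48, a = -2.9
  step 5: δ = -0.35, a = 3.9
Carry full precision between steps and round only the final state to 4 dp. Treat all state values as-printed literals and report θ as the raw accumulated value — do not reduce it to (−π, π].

after step 1 (δ=0.42, a=1.0): (11.225142, -5.443620, -2.432277, 10.400000)
after step 2 (δ=0.32, a=-2.0): (10.435982, -6.120988, -2.317395, 10.200000)
after step 3 (δ=0.27, a=0.5): (9.743253, -6.869671, -2.223297, 10.250000)
after step 4 (δ=-0.48, a=-2.9): (9.120898, -7.684103, -2.401173, 9.960000)
after step 5 (δ=-0.35, a=3.9): (8.385665, -8.356002, -2.522362, 10.350000)

(8.3857, -8.3560, -2.5224, 10.3500)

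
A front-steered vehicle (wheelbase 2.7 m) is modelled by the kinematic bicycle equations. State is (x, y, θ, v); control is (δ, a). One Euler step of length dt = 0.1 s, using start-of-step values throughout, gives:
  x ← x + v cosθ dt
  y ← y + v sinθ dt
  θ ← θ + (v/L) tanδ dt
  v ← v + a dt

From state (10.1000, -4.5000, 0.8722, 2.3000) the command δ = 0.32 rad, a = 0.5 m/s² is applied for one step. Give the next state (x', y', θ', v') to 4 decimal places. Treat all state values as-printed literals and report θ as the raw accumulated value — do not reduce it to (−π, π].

(10.2479, -4.3239, 0.9004, 2.3500)

x' = 10.1000 + 2.3000·cos(0.8722)·0.1 = 10.2479
y' = -4.5000 + 2.3000·sin(0.8722)·0.1 = -4.3239
θ' = 0.8722 + (2.3000/2.7)·tan(0.32)·0.1 = 0.9004
v' = 2.3000 + 0.5000·0.1 = 2.3500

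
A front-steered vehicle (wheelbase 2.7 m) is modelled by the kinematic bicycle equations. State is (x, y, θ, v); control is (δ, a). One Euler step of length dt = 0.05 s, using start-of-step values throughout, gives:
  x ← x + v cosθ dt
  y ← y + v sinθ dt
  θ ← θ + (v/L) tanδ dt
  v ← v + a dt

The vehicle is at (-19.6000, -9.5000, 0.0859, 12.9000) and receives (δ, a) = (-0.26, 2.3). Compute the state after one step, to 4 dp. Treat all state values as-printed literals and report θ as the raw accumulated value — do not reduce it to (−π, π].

x' = -19.6000 + 12.9000·cos(0.0859)·0.05 = -18.9574
y' = -9.5000 + 12.9000·sin(0.0859)·0.05 = -9.4447
θ' = 0.0859 + (12.9000/2.7)·tan(-0.26)·0.05 = 0.0224
v' = 12.9000 + 2.3000·0.05 = 13.0150

(-18.9574, -9.4447, 0.0224, 13.0150)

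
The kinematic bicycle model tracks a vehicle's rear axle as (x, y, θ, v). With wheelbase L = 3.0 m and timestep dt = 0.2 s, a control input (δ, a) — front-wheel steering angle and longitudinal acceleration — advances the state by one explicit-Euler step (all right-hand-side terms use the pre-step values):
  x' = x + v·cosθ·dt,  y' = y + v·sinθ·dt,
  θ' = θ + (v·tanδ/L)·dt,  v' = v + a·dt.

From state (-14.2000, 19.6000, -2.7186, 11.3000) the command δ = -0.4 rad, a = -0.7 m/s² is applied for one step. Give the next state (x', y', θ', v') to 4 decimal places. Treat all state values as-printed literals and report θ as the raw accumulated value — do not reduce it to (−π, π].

x' = -14.2000 + 11.3000·cos(-2.7186)·0.2 = -16.2608
y' = 19.6000 + 11.3000·sin(-2.7186)·0.2 = 18.6723
θ' = -2.7186 + (11.3000/3.0)·tan(-0.4)·0.2 = -3.0371
v' = 11.3000 − 0.7000·0.2 = 11.1600

(-16.2608, 18.6723, -3.0371, 11.1600)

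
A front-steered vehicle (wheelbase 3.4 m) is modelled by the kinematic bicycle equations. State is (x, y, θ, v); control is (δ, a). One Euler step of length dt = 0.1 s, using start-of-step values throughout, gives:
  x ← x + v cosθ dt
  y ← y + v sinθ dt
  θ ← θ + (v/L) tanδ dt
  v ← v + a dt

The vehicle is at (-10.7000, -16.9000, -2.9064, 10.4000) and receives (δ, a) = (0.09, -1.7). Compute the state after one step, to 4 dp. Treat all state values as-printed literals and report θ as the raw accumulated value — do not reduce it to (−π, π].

x' = -10.7000 + 10.4000·cos(-2.9064)·0.1 = -11.7114
y' = -16.9000 + 10.4000·sin(-2.9064)·0.1 = -17.1424
θ' = -2.9064 + (10.4000/3.4)·tan(0.09)·0.1 = -2.8788
v' = 10.4000 − 1.7000·0.1 = 10.2300

(-11.7114, -17.1424, -2.8788, 10.2300)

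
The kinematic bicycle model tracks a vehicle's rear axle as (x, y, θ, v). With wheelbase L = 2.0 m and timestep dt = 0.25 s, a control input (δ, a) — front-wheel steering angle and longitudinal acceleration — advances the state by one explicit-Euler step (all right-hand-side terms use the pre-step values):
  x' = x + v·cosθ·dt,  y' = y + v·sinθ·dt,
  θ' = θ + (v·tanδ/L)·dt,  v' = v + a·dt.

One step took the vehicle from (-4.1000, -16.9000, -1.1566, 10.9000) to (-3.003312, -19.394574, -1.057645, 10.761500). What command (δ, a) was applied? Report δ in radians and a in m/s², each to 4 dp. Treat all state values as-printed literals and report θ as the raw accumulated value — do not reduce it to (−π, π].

a = (v'−v)/dt = (-0.138500)/0.25 = -0.5540
Δθ = θ'−θ = 0.098955;  (v·dt/L) = 10.9000·0.25/2.0 = 1.362500
tan δ = Δθ·L/(v·dt) = 0.072628  →  δ = 0.0725

δ = 0.0725, a = -0.5540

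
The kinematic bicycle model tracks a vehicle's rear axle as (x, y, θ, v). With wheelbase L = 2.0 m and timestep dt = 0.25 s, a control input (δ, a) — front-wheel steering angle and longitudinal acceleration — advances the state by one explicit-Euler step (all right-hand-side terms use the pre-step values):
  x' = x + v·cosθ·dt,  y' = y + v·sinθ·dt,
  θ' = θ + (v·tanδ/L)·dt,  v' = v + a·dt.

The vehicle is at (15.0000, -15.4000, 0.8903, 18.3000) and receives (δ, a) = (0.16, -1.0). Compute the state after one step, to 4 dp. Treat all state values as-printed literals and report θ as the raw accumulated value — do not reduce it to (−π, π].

(17.8785, -11.8440, 1.2595, 18.0500)

x' = 15.0000 + 18.3000·cos(0.8903)·0.25 = 17.8785
y' = -15.4000 + 18.3000·sin(0.8903)·0.25 = -11.8440
θ' = 0.8903 + (18.3000/2.0)·tan(0.16)·0.25 = 1.2595
v' = 18.3000 − 1.0000·0.25 = 18.0500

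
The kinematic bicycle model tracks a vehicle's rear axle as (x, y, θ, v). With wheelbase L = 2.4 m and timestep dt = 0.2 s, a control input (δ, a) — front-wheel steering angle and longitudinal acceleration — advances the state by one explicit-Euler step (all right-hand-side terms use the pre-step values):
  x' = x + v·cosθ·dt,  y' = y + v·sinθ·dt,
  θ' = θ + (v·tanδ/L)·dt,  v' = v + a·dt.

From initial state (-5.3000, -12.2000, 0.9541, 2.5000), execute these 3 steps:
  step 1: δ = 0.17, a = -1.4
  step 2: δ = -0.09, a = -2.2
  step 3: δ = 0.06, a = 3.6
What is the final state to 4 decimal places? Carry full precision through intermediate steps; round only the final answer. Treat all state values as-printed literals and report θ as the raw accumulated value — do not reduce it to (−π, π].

(-4.5668, -11.1266, 0.9821, 2.5000)

after step 1 (δ=0.17, a=-1.4): (-5.010828, -11.792103, 0.989862, 2.220000)
after step 2 (δ=-0.09, a=-2.2): (-4.767159, -11.420941, 0.973167, 1.780000)
after step 3 (δ=0.06, a=3.6): (-4.566843, -11.126646, 0.982077, 2.500000)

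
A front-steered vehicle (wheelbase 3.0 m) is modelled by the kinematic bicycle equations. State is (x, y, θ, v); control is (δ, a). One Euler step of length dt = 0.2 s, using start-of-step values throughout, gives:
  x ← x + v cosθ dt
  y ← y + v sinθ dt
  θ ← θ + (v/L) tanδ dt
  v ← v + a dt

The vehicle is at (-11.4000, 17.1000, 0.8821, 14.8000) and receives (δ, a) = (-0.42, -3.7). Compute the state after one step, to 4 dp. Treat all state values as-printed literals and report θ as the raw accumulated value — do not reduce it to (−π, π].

x' = -11.4000 + 14.8000·cos(0.8821)·0.2 = -9.5188
y' = 17.1000 + 14.8000·sin(0.8821)·0.2 = 19.3853
θ' = 0.8821 + (14.8000/3.0)·tan(-0.42)·0.2 = 0.4415
v' = 14.8000 − 3.7000·0.2 = 14.0600

(-9.5188, 19.3853, 0.4415, 14.0600)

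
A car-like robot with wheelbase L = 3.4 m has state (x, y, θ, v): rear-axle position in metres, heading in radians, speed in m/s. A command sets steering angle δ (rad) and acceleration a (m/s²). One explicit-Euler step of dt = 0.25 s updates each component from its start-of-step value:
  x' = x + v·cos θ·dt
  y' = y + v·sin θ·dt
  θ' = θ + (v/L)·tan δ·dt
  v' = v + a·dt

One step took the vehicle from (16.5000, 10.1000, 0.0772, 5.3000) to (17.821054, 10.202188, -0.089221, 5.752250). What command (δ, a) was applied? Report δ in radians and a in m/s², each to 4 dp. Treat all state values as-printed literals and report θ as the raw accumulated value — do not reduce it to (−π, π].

a = (v'−v)/dt = (0.452250)/0.25 = 1.8090
Δθ = θ'−θ = -0.166421;  (v·dt/L) = 5.3000·0.25/3.4 = 0.389706
tan δ = Δθ·L/(v·dt) = -0.427043  →  δ = -0.4036

δ = -0.4036, a = 1.8090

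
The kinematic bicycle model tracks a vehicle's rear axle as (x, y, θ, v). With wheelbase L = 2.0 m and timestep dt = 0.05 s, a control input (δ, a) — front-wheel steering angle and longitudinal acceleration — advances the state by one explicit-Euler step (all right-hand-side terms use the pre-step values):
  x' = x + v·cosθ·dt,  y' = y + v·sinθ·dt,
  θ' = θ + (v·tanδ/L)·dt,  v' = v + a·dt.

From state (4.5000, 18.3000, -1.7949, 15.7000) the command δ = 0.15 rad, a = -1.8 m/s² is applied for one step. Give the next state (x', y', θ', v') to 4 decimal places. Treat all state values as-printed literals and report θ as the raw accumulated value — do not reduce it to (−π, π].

(4.3255, 17.5346, -1.7356, 15.6100)

x' = 4.5000 + 15.7000·cos(-1.7949)·0.05 = 4.3255
y' = 18.3000 + 15.7000·sin(-1.7949)·0.05 = 17.5346
θ' = -1.7949 + (15.7000/2.0)·tan(0.15)·0.05 = -1.7356
v' = 15.7000 − 1.8000·0.05 = 15.6100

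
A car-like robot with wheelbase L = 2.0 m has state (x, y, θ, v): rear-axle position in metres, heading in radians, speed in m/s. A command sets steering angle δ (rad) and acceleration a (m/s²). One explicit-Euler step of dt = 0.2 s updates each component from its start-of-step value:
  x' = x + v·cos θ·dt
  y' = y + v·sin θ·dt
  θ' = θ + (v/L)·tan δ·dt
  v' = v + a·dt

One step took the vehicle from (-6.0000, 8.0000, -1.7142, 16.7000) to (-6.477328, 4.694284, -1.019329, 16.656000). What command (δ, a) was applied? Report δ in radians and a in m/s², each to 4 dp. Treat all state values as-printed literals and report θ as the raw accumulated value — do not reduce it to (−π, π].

δ = 0.3943, a = -0.2200

a = (v'−v)/dt = (-0.044000)/0.2 = -0.2200
Δθ = θ'−θ = 0.694871;  (v·dt/L) = 16.7000·0.2/2.0 = 1.670000
tan δ = Δθ·L/(v·dt) = 0.416090  →  δ = 0.3943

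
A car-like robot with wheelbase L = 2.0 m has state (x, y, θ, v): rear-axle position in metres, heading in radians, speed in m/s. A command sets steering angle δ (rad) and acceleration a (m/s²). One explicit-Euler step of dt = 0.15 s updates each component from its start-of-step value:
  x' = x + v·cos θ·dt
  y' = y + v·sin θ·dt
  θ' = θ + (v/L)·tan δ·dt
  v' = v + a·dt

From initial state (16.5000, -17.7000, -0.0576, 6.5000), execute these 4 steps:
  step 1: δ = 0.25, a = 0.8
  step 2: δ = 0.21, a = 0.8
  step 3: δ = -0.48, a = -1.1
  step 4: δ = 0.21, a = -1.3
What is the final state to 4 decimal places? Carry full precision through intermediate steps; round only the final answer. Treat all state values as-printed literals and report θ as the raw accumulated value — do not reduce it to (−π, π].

(20.4423, -17.6051, 0.0146, 6.3800)

after step 1 (δ=0.25, a=0.8): (17.473383, -17.756129, 0.066879, 6.620000)
after step 2 (δ=0.21, a=0.8): (18.464163, -17.689767, 0.172704, 6.740000)
after step 3 (δ=-0.48, a=-1.1): (19.460123, -17.516030, -0.090464, 6.575000)
after step 4 (δ=0.21, a=-1.3): (20.442340, -17.605129, 0.014641, 6.380000)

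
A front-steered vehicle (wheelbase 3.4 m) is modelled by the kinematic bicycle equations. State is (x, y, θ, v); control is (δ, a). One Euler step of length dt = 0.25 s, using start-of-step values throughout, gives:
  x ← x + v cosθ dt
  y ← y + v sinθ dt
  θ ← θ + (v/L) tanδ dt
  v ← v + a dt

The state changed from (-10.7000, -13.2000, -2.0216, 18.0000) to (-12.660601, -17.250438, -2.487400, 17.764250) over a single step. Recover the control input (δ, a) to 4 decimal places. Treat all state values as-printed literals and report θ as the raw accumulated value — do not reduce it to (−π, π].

δ = -0.3384, a = -0.9430

a = (v'−v)/dt = (-0.235750)/0.25 = -0.9430
Δθ = θ'−θ = -0.465800;  (v·dt/L) = 18.0000·0.25/3.4 = 1.323529
tan δ = Δθ·L/(v·dt) = -0.351938  →  δ = -0.3384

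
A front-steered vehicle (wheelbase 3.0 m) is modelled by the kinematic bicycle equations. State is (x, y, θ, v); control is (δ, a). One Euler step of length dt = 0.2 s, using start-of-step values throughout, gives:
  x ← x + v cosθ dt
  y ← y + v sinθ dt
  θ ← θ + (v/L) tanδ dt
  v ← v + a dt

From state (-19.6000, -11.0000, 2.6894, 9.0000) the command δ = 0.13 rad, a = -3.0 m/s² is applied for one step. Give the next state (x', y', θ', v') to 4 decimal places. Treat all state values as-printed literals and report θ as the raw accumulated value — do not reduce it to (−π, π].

x' = -19.6000 + 9.0000·cos(2.6894)·0.2 = -21.2191
y' = -11.0000 + 9.0000·sin(2.6894)·0.2 = -10.2135
θ' = 2.6894 + (9.0000/3.0)·tan(0.13)·0.2 = 2.7678
v' = 9.0000 − 3.0000·0.2 = 8.4000

(-21.2191, -10.2135, 2.7678, 8.4000)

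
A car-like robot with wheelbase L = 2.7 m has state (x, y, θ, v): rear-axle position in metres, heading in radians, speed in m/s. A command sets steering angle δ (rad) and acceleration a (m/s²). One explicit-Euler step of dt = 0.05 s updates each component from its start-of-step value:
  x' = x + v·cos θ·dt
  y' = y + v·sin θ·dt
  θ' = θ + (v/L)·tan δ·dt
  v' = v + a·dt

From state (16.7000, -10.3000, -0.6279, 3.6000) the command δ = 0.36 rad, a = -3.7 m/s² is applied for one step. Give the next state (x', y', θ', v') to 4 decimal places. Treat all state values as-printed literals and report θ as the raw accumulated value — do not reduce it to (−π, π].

(16.8457, -10.4057, -0.6028, 3.4150)

x' = 16.7000 + 3.6000·cos(-0.6279)·0.05 = 16.8457
y' = -10.3000 + 3.6000·sin(-0.6279)·0.05 = -10.4057
θ' = -0.6279 + (3.6000/2.7)·tan(0.36)·0.05 = -0.6028
v' = 3.6000 − 3.7000·0.05 = 3.4150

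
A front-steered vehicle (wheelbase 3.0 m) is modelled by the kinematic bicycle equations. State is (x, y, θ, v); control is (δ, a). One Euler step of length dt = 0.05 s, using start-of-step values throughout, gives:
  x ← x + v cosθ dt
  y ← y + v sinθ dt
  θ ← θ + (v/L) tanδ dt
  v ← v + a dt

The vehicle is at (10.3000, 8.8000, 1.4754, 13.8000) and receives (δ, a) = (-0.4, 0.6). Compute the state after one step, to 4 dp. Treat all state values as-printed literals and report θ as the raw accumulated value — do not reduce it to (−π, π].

x' = 10.3000 + 13.8000·cos(1.4754)·0.05 = 10.3657
y' = 8.8000 + 13.8000·sin(1.4754)·0.05 = 9.4869
θ' = 1.4754 + (13.8000/3.0)·tan(-0.4)·0.05 = 1.3782
v' = 13.8000 + 0.6000·0.05 = 13.8300

(10.3657, 9.4869, 1.3782, 13.8300)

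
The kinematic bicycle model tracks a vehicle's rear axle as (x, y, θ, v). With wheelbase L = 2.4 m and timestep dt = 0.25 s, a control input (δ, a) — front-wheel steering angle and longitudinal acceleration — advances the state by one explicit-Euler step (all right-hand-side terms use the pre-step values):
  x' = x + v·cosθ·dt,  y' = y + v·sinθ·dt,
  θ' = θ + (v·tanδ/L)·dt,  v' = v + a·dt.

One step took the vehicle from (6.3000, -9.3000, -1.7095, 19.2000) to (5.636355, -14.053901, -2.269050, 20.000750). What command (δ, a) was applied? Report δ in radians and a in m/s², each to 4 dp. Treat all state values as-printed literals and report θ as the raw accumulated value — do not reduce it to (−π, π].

a = (v'−v)/dt = (0.800750)/0.25 = 3.2030
Δθ = θ'−θ = -0.559550;  (v·dt/L) = 19.2000·0.25/2.4 = 2.000000
tan δ = Δθ·L/(v·dt) = -0.279775  →  δ = -0.2728

δ = -0.2728, a = 3.2030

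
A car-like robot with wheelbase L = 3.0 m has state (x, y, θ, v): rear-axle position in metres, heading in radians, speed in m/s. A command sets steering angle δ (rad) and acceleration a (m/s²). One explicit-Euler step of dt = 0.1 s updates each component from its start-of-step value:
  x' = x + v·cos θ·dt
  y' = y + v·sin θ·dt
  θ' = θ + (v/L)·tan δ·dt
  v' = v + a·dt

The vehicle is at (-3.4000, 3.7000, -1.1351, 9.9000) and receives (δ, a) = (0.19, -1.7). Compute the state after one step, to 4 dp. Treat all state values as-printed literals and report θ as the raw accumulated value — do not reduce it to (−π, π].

x' = -3.4000 + 9.9000·cos(-1.1351)·0.1 = -2.9822
y' = 3.7000 + 9.9000·sin(-1.1351)·0.1 = 2.8025
θ' = -1.1351 + (9.9000/3.0)·tan(0.19)·0.1 = -1.0716
v' = 9.9000 − 1.7000·0.1 = 9.7300

(-2.9822, 2.8025, -1.0716, 9.7300)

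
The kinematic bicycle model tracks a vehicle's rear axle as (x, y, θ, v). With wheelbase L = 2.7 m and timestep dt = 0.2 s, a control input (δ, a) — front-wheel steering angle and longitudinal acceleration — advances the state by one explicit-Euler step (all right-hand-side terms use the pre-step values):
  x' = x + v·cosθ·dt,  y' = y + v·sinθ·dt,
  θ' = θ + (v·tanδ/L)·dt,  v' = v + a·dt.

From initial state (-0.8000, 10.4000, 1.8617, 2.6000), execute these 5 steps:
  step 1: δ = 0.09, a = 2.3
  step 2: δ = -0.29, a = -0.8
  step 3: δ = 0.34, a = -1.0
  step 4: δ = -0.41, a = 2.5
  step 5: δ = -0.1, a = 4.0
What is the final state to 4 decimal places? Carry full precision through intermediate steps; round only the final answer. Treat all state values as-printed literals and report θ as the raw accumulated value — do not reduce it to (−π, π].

(-1.5869, 13.1809, 1.7767, 4.0000)

after step 1 (δ=0.09, a=2.3): (-0.949145, 10.898152, 1.879080, 3.060000)
after step 2 (δ=-0.29, a=-0.8): (-1.134841, 11.481300, 1.811440, 2.900000)
after step 3 (δ=0.34, a=-1.0): (-1.273071, 12.044587, 1.887428, 2.700000)
after step 4 (δ=-0.41, a=2.5): (-1.441209, 12.557743, 1.800502, 3.200000)
after step 5 (δ=-0.1, a=4.0): (-1.586931, 13.180933, 1.776719, 4.000000)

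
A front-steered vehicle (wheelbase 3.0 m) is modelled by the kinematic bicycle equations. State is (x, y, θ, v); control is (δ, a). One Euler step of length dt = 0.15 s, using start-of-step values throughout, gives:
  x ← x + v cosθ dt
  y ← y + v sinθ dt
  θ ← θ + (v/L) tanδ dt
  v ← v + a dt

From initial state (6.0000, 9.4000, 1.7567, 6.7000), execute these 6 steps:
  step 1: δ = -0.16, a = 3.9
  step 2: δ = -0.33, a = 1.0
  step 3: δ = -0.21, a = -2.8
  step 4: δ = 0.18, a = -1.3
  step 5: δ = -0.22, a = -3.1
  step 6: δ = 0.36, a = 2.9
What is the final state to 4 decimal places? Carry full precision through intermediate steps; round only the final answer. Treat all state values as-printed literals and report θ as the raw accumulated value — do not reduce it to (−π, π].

(5.8276, 15.6085, 1.6058, 6.7900)

after step 1 (δ=-0.16, a=3.9): (5.814241, 10.387683, 1.702638, 7.285000)
after step 2 (δ=-0.33, a=1.0): (5.670588, 11.470950, 1.577873, 7.435000)
after step 3 (δ=-0.21, a=-2.8): (5.662696, 12.586172, 1.498637, 7.015000)
after step 4 (δ=0.18, a=-1.3): (5.738559, 13.635684, 1.562463, 6.820000)
after step 5 (δ=-0.22, a=-3.1): (5.747084, 14.658648, 1.486209, 6.355000)
after step 6 (δ=0.36, a=2.9): (5.827620, 15.608490, 1.605811, 6.790000)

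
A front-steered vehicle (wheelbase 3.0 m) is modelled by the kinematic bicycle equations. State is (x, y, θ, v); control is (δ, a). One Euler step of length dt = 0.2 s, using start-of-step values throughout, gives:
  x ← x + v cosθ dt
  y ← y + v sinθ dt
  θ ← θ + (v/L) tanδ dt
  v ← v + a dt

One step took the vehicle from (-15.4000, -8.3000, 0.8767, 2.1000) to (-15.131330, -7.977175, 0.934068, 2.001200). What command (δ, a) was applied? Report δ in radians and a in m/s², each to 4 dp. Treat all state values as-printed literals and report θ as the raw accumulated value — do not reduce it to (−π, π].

a = (v'−v)/dt = (-0.098800)/0.2 = -0.4940
Δθ = θ'−θ = 0.057368;  (v·dt/L) = 2.1000·0.2/3.0 = 0.140000
tan δ = Δθ·L/(v·dt) = 0.409771  →  δ = 0.3889

δ = 0.3889, a = -0.4940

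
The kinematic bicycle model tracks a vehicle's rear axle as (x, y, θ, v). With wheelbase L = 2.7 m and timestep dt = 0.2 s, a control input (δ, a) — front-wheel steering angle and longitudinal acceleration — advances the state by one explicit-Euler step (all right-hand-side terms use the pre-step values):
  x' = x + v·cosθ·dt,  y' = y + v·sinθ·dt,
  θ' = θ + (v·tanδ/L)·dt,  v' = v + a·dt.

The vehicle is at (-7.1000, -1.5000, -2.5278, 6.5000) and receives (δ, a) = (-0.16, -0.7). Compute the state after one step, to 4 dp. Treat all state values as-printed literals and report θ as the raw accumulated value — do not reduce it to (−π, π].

x' = -7.1000 + 6.5000·cos(-2.5278)·0.2 = -8.1627
y' = -1.5000 + 6.5000·sin(-2.5278)·0.2 = -2.2488
θ' = -2.5278 + (6.5000/2.7)·tan(-0.16)·0.2 = -2.6055
v' = 6.5000 − 0.7000·0.2 = 6.3600

(-8.1627, -2.2488, -2.6055, 6.3600)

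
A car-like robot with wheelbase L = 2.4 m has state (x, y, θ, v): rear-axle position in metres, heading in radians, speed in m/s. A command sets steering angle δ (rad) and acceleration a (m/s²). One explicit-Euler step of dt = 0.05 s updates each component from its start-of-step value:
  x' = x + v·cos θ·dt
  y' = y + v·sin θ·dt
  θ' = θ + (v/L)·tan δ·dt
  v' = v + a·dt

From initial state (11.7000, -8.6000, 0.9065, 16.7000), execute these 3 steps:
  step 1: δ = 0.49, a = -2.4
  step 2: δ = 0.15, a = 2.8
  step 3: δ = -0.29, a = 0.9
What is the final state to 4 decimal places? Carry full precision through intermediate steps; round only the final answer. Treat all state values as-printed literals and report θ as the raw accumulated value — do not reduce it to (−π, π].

(12.9425, -6.4456, 1.0403, 16.7650)

after step 1 (δ=0.49, a=-2.4): (12.214782, -7.942562, 1.092075, 16.580000)
after step 2 (δ=0.15, a=2.8): (12.596657, -7.206755, 1.144279, 16.720000)
after step 3 (δ=-0.29, a=0.9): (12.942512, -6.445650, 1.040332, 16.765000)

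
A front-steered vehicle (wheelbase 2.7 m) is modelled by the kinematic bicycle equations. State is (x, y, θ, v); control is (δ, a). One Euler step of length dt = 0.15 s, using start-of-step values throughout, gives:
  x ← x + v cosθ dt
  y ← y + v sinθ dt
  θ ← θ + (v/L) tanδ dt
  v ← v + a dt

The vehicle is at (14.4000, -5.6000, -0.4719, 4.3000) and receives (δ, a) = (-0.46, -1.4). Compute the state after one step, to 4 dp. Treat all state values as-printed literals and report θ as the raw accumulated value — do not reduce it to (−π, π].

(14.9745, -5.8932, -0.5903, 4.0900)

x' = 14.4000 + 4.3000·cos(-0.4719)·0.15 = 14.9745
y' = -5.6000 + 4.3000·sin(-0.4719)·0.15 = -5.8932
θ' = -0.4719 + (4.3000/2.7)·tan(-0.46)·0.15 = -0.5903
v' = 4.3000 − 1.4000·0.15 = 4.0900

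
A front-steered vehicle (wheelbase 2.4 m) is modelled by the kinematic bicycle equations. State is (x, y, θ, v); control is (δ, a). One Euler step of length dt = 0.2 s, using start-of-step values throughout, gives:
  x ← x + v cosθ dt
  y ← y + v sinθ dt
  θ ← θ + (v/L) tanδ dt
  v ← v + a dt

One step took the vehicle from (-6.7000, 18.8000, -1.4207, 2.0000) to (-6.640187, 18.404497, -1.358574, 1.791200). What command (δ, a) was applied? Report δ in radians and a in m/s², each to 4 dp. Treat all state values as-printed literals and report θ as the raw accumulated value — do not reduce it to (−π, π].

δ = 0.3568, a = -1.0440

a = (v'−v)/dt = (-0.208800)/0.2 = -1.0440
Δθ = θ'−θ = 0.062126;  (v·dt/L) = 2.0000·0.2/2.4 = 0.166667
tan δ = Δθ·L/(v·dt) = 0.372756  →  δ = 0.3568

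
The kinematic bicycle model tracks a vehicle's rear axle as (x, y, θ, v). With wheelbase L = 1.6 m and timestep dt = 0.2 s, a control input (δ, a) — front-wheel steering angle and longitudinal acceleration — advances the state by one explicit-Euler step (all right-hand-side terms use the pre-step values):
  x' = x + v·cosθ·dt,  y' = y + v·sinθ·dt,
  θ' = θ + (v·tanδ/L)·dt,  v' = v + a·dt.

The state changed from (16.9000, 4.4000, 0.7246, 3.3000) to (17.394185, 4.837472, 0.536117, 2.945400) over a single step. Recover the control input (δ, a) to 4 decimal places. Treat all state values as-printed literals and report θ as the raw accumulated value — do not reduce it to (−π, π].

δ = -0.4286, a = -1.7730

a = (v'−v)/dt = (-0.354600)/0.2 = -1.7730
Δθ = θ'−θ = -0.188483;  (v·dt/L) = 3.3000·0.2/1.6 = 0.412500
tan δ = Δθ·L/(v·dt) = -0.456928  →  δ = -0.4286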